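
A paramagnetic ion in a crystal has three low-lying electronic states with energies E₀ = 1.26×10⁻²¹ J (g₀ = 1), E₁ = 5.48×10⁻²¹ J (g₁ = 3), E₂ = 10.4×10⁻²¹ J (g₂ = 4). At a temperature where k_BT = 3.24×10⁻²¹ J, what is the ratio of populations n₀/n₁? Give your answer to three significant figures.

1.23

n₀/n₁ = (g₀/g₁) exp[−(E₀−E₁)/kT] = (1/3) × exp(−(-4.22 ×10⁻²¹ J)/(3.24 ×10⁻²¹ J)) = (1/3) × exp(1.3025) = 1.23.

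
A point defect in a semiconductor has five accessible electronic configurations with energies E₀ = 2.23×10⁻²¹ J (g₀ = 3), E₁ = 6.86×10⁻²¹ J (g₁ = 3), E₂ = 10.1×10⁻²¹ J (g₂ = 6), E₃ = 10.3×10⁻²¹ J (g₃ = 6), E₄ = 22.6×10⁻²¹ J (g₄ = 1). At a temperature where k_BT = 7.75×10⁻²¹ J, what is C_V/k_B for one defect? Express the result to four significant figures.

0.2397

Eᵢ/kT = 0.287742, 0.885161, 1.30323, 1.32903, 2.91613.
Z = Σ gᵢe^(−Eᵢ/kT) = 3·e^(−0.287742) + 3·e^(−0.885161) + 6·e^(−1.30323) + 6·e^(−1.32903) + 1·e^(−2.91613) = 2.24987 + 1.23794 + 1.62992 + 1.58840 + 0.0541428 = 6.76027.
⟨E⟩ = 7.03460, ⟨E²⟩ = 63.8851.
C_V/k_B = (⟨E²⟩ − ⟨E⟩²)/(kT)² = (63.8851 − 49.4856)/60.0625 = 0.2397.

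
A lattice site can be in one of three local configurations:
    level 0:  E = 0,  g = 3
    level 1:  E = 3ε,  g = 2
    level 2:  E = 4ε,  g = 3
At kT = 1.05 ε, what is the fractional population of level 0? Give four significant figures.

0.9430

Eᵢ/kT = 0, 2.85714, 3.80952.
Z = Σ gᵢe^(−Eᵢ/kT) = 3·e^(−0) + 2·e^(−2.85714) + 3·e^(−3.80952) = 3.00000 + 0.114866 + 0.0664764 = 3.18134.
P₀ = g₀ e^(−E₀/kT) / Z = 3.00000/3.18134 = 0.9430.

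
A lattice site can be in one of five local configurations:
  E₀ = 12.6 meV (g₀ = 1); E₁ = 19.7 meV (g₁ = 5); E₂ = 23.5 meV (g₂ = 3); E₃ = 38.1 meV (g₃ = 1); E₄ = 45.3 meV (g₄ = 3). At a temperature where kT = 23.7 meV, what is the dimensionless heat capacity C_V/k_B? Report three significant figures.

Eᵢ/kT = 0.53165, 0.83122, 0.99156, 1.6076, 1.9114.
Z = Σ gᵢe^(−Eᵢ/kT) = 1·e^(−0.53165) + 5·e^(−0.83122) + 3·e^(−0.99156) + 1·e^(−1.6076) + 3·e^(−1.9114) = 0.58763 + 2.1776 + 1.1130 + 0.20037 + 0.44362 = 4.5222.
⟨E⟩ = 23.039 meV, ⟨E²⟩ = 609.05 meV².
C_V/k_B = (⟨E²⟩ − ⟨E⟩²)/(kT)² = (609.05 − 530.80)/561.69 = 0.139.

0.139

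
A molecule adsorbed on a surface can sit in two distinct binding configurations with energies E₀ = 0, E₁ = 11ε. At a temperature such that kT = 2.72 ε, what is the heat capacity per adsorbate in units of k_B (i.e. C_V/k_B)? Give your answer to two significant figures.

Eᵢ/kT = 0, 4.044.
Z = Σ e^(−Eᵢ/kT) = e^(−0) + e^(−4.044) = 1.000 + 0.01753 = 1.018.
⟨E⟩ = 0.1894 ε, ⟨E²⟩ = 2.084 ε².
C_V/k_B = (⟨E²⟩ − ⟨E⟩²)/(kT)² = (2.084 − 0.03587)/7.398 = 0.28.

0.28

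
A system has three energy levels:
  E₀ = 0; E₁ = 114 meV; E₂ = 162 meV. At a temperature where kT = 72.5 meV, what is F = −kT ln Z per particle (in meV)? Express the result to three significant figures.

Eᵢ/kT = 0, 1.5724, 2.2345.
Z = Σ e^(−Eᵢ/kT) = e^(−0) + e^(−1.5724) + e^(−2.2345) = 1.0000 + 0.20755 + 0.10705 = 1.3146.
F = −kT ln Z = −72.5 × ln(1.3146) = −72.5 × 0.27353 = -19.8 meV.

-19.8 meV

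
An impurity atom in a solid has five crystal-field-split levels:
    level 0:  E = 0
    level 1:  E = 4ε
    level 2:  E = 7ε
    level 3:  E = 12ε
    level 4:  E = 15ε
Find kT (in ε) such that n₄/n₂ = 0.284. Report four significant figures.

n₄/n₂ = exp[−(E₄−E₂)/kT] = 0.284.
⇒ (E₄−E₂)/kT = ln(1/0.284) = ln(3.52113) = 1.25878.
kT = 8ε / 1.25878 = 6.355 ε.

6.355 ε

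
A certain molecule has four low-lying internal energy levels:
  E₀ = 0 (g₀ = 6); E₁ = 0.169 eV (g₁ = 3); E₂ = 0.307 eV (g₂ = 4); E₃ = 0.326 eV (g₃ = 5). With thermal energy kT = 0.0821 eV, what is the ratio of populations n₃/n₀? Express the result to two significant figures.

n₃/n₀ = (g₃/g₀) exp[−(E₃−E₀)/kT] = (5/6) × exp(−(0.326 eV)/(0.0821 eV)) = (5/6) × exp(-3.971) = 0.016.

0.016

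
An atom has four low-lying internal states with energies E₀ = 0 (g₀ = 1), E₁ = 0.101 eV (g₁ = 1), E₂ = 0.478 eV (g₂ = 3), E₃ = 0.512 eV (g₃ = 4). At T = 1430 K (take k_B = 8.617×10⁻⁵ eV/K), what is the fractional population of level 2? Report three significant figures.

k_BT = 8.617×10⁻⁵ × 1430 K = 0.12322 eV.
Eᵢ/kT = 0, 0.81967, 3.8792, 4.1552.
Z = Σ gᵢe^(−Eᵢ/kT) = 1·e^(−0) + 1·e^(−0.81967) + 3·e^(−3.8792) + 4·e^(−4.1552) = 1.0000 + 0.44058 + 0.062002 + 0.062731 = 1.5653.
P₂ = g₂ e^(−E₂/kT) / Z = 0.062002/1.5653 = 0.0396.

0.0396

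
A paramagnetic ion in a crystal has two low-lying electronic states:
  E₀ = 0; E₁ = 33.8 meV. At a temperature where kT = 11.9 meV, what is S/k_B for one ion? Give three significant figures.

Eᵢ/kT = 0, 2.8403.
Z = Σ e^(−Eᵢ/kT) = e^(−0) + e^(−2.8403) = 1.0000 + 0.058408 = 1.0584.
⟨E⟩ = Σ EᵢPᵢ = 1.8653 meV.
S/k_B = ln Z + ⟨E⟩/kT = ln(1.0584) + 1.8653/11.9 = 0.056758 + 0.15675 = 0.214.

0.214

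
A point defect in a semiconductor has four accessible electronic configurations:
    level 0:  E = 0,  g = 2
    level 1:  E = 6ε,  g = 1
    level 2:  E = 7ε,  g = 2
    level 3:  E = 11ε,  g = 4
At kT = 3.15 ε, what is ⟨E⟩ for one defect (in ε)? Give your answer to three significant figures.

Eᵢ/kT = 0, 1.9048, 2.2222, 3.4921.
Z = Σ gᵢe^(−Eᵢ/kT) = 2·e^(−0) + 1·e^(−1.9048) + 2·e^(−2.2222) + 4·e^(−3.4921) = 2.0000 + 0.14885 + 0.21674 + 0.12175 = 2.4873.
⟨E⟩ = Σ Eᵢ gᵢe^(−Eᵢ/kT) / Z = (0·2.0000 + 6·0.14885 + 7·0.21674 + 11·0.12175) / 2.4873 = 1.51 ε.

1.51 ε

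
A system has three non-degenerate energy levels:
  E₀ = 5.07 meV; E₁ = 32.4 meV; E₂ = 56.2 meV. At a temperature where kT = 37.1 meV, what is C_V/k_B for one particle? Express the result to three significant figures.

0.263

Eᵢ/kT = 0.13666, 0.87332, 1.5148.
Z = Σ e^(−Eᵢ/kT) = e^(−0.13666) + e^(−0.87332) + e^(−1.5148) = 0.87227 + 0.41756 + 0.21985 = 1.5097.
⟨E⟩ = 20.075 meV, ⟨E²⟩ = 765.15 meV².
C_V/k_B = (⟨E²⟩ − ⟨E⟩²)/(kT)² = (765.15 − 403.01)/1376.4 = 0.263.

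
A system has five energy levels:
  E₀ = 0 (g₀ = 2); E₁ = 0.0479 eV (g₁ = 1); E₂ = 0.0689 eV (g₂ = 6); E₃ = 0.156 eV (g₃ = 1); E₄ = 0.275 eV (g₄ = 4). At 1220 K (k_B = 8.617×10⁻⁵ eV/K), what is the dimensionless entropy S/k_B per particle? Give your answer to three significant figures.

2.38

k_BT = 8.617×10⁻⁵ × 1220 K = 0.10513 eV.
Eᵢ/kT = 0, 0.45563, 0.65538, 1.4839, 2.6158.
Z = Σ gᵢe^(−Eᵢ/kT) = 2·e^(−0) + 1·e^(−0.45563) + 6·e^(−0.65538) + 1·e^(−1.4839) + 4·e^(−2.6158) = 2.0000 + 0.63405 + 3.1155 + 0.22675 + 0.29244 = 6.2687.
⟨E⟩ = Σ EᵢPᵢ = 0.057559 eV.
S/k_B = ln Z + ⟨E⟩/kT = ln(6.2687) + 0.057559/0.10513 = 1.8356 + 0.54750 = 2.38.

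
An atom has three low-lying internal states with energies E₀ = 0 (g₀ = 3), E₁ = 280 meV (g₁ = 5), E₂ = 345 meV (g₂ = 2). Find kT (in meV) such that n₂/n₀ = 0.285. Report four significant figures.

406.0 meV

n₂/n₀ = (g₂/g₀) exp[−(E₂−E₀)/kT] = 0.285.
⇒ (E₂−E₀)/kT = ln((2/3)/0.285) = ln(2.33918) = 0.849800.
kT = 345 meV / 0.849800 = 406.0 meV.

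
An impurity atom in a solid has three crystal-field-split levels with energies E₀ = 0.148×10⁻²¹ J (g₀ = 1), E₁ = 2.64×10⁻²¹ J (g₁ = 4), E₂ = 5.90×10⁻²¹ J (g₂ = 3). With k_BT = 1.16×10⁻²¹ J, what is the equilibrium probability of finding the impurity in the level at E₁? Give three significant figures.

Eᵢ/kT = 0.12759, 2.2759, 5.0862.
Z = Σ gᵢe^(−Eᵢ/kT) = 1·e^(−0.12759) + 4·e^(−2.2759) + 3·e^(−5.0862) = 0.88021 + 0.41082 + 0.018544 = 1.3096.
P₁ = g₁ e^(−E₁/kT) / Z = 0.41082/1.3096 = 0.314.

0.314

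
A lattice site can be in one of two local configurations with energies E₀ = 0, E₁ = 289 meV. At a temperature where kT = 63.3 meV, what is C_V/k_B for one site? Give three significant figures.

0.212

Eᵢ/kT = 0, 4.5656.
Z = Σ e^(−Eᵢ/kT) = e^(−0) + e^(−4.5656) = 1.0000 + 0.010404 = 1.0104.
⟨E⟩ = 2.9758 meV, ⟨E²⟩ = 860.01 meV².
C_V/k_B = (⟨E²⟩ − ⟨E⟩²)/(kT)² = (860.01 − 8.8554)/4006.9 = 0.212.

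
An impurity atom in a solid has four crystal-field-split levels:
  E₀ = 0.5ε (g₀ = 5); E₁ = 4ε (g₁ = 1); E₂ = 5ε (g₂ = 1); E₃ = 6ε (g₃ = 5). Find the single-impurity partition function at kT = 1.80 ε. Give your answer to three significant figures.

Z = 4.14

Eᵢ/kT = 0.27778, 2.2222, 2.7778, 3.3333.
Z = Σ gᵢe^(−Eᵢ/kT) = 5·e^(−0.27778) + 1·e^(−2.2222) + 1·e^(−2.7778) + 5·e^(−3.3333) = 3.7873 + 0.10837 + 0.062175 + 0.17838 = 4.1362.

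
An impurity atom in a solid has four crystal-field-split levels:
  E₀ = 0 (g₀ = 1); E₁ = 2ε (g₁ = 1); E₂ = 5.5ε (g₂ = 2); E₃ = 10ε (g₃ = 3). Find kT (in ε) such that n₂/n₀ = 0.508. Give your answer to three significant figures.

n₂/n₀ = (g₂/g₀) exp[−(E₂−E₀)/kT] = 0.508.
⇒ (E₂−E₀)/kT = ln((2/1)/0.508) = ln(3.9370) = 1.3704.
kT = 5.5ε / 1.3704 = 4.01 ε.

4.01 ε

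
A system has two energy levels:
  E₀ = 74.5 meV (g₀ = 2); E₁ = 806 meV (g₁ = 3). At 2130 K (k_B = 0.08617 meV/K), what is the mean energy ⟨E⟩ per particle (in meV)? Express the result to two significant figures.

94 meV

k_BT = 0.08617 × 2130 K = 183.5 meV.
Eᵢ/kT = 0.4060, 4.392.
Z = Σ gᵢe^(−Eᵢ/kT) = 2·e^(−0.4060) + 3·e^(−4.392) = 1.333 + 0.03713 = 1.370.
⟨E⟩ = Σ Eᵢ gᵢe^(−Eᵢ/kT) / Z = (74.5·1.333 + 806·0.03713) / 1.370 = 94 meV.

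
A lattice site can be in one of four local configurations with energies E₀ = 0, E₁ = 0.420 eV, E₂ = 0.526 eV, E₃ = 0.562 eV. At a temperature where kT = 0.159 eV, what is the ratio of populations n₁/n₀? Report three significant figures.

n₁/n₀ = exp[−(E₁−E₀)/kT] = exp(−(0.420 eV)/(0.159 eV)) = exp(-2.6415) = 0.0713.

0.0713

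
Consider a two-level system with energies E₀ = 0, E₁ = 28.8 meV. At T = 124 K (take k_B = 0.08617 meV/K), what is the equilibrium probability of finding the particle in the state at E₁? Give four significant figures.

0.06325

k_BT = 0.08617 × 124 K = 10.6851 meV.
Eᵢ/kT = 0, 2.69534.
Z = Σ e^(−Eᵢ/kT) = e^(−0) + e^(−2.69534) = 1.00000 + 0.0675194 = 1.06752.
P₁ = e^(−E₁/kT) / Z = 0.0675194/1.06752 = 0.06325.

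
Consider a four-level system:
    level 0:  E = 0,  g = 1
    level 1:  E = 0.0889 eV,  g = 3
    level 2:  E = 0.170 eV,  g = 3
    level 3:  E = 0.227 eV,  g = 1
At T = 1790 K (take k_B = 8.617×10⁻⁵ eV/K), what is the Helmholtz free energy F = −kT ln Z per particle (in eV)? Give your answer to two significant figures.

k_BT = 8.617×10⁻⁵ × 1790 K = 0.1542 eV.
Eᵢ/kT = 0, 0.5765, 1.102, 1.472.
Z = Σ gᵢe^(−Eᵢ/kT) = 1·e^(−0) + 3·e^(−0.5765) + 3·e^(−1.102) + 1·e^(−1.472) = 1.000 + 1.686 + 0.9966 + 0.2295 = 3.912.
F = −kT ln Z = −0.1542 × ln(3.912) = −0.1542 × 1.364 = -0.21 eV.

-0.21 eV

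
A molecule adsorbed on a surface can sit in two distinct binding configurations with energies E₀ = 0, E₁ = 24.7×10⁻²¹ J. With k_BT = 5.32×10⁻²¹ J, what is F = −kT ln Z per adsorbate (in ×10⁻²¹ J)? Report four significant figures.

-0.05099 ×10⁻²¹ J

Eᵢ/kT = 0, 4.64286.
Z = Σ e^(−Eᵢ/kT) = e^(−0) + e^(−4.64286) = 1.00000 + 0.00963012 = 1.00963.
F = −kT ln Z = −5.32 × ln(1.00963) = −5.32 × 0.00958393 = -0.05099 ×10⁻²¹ J.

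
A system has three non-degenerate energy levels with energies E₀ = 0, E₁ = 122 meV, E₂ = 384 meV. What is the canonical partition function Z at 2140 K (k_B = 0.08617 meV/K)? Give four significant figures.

k_BT = 0.08617 × 2140 K = 184.404 meV.
Eᵢ/kT = 0, 0.661591, 2.08238.
Z = Σ e^(−Eᵢ/kT) = e^(−0) + e^(−0.661591) + e^(−2.08238) = 1.00000 + 0.516030 + 0.124633 = 1.64066.

Z = 1.641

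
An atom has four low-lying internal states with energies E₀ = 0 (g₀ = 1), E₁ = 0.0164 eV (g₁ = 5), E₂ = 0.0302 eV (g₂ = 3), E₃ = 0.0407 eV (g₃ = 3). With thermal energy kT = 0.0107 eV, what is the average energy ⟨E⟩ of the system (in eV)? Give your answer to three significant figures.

0.0111 eV

Eᵢ/kT = 0, 1.5327, 2.8224, 3.8037.
Z = Σ gᵢe^(−Eᵢ/kT) = 1·e^(−0) + 5·e^(−1.5327) + 3·e^(−2.8224) + 3·e^(−3.8037) = 1.0000 + 1.0798 + 0.17839 + 0.066864 = 2.3251.
⟨E⟩ = Σ Eᵢ gᵢe^(−Eᵢ/kT) / Z = (0·1.0000 + 0.0164·1.0798 + 0.0302·0.17839 + 0.0407·0.066864) / 2.3251 = 0.0111 eV.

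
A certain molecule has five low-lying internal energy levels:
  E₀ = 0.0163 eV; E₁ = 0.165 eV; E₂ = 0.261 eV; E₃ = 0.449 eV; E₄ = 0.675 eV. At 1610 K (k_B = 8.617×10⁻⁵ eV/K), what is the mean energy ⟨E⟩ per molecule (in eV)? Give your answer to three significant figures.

0.0914 eV

k_BT = 8.617×10⁻⁵ × 1610 K = 0.13873 eV.
Eᵢ/kT = 0.11749, 1.1894, 1.8814, 3.2365, 4.8656.
Z = Σ e^(−Eᵢ/kT) = e^(−0.11749) + e^(−1.1894) + e^(−1.8814) + e^(−3.2365) + e^(−4.8656) = 0.88915 + 0.30440 + 0.15238 + 0.039301 + 0.0077072 = 1.3929.
⟨E⟩ = Σ Eᵢ e^(−Eᵢ/kT) / Z = (0.0163·0.88915 + 0.165·0.30440 + 0.261·0.15238 + 0.449·0.039301 + 0.675·0.0077072) / 1.3929 = 0.0914 eV.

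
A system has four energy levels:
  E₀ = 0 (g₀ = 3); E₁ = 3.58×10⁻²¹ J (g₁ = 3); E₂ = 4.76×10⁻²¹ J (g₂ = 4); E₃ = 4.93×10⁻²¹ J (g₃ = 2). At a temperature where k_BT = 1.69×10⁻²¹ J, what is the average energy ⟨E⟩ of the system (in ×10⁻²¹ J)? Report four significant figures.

0.7992 ×10⁻²¹ J

Eᵢ/kT = 0, 2.11834, 2.81657, 2.91716.
Z = Σ gᵢe^(−Eᵢ/kT) = 3·e^(−0) + 3·e^(−2.11834) + 4·e^(−2.81657) + 2·e^(−2.91716) = 3.00000 + 0.360693 + 0.239243 + 0.108174 = 3.70811.
⟨E⟩ = Σ Eᵢ gᵢe^(−Eᵢ/kT) / Z = (0·3.00000 + 3.58·0.360693 + 4.76·0.239243 + 4.93·0.108174) / 3.70811 = 0.7992 ×10⁻²¹ J.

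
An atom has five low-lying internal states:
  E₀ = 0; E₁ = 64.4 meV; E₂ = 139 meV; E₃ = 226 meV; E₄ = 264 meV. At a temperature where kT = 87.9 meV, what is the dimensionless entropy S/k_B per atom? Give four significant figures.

1.159

Eᵢ/kT = 0, 0.732651, 1.58134, 2.57110, 3.00341.
Z = Σ e^(−Eᵢ/kT) = e^(−0) + e^(−0.732651) + e^(−1.58134) + e^(−2.57110) + e^(−3.00341) = 1.00000 + 0.480633 + 0.205699 + 0.0764514 + 0.0496176 = 1.81240.
⟨E⟩ = Σ EᵢPᵢ = 49.6149 meV.
S/k_B = ln Z + ⟨E⟩/kT = ln(1.81240) + 49.6149/87.9 = 0.594652 + 0.564447 = 1.159.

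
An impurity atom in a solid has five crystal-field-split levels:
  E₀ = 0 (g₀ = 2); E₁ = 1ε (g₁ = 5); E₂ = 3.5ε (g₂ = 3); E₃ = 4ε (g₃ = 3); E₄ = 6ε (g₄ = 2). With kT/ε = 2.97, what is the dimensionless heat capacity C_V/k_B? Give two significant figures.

0.29

Eᵢ/kT = 0, 0.3367, 1.178, 1.347, 2.020.
Z = Σ gᵢe^(−Eᵢ/kT) = 2·e^(−0) + 5·e^(−0.3367) + 3·e^(−1.178) + 3·e^(−1.347) + 2·e^(−2.020) = 2.000 + 3.571 + 0.9237 + 0.7801 + 0.2653 = 7.540.
⟨E⟩ = 1.527 ε, ⟨E²⟩ = 4.896 ε².
C_V/k_B = (⟨E²⟩ − ⟨E⟩²)/(kT)² = (4.896 − 2.332)/8.821 = 0.29.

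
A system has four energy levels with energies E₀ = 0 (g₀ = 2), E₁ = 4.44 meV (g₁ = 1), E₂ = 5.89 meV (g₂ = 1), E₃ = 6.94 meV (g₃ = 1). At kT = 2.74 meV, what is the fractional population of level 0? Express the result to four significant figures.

Eᵢ/kT = 0, 1.62044, 2.14964, 2.53285.
Z = Σ gᵢe^(−Eᵢ/kT) = 2·e^(−0) + 1·e^(−1.62044) + 1·e^(−2.14964) + 1·e^(−2.53285) = 2.00000 + 0.197812 + 0.116526 + 0.0794323 = 2.39377.
P₀ = g₀ e^(−E₀/kT) / Z = 2.00000/2.39377 = 0.8355.

0.8355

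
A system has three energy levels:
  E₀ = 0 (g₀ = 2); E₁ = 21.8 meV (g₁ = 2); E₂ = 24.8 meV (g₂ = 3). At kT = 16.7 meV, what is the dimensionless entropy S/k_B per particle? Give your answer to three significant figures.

1.70

Eᵢ/kT = 0, 1.3054, 1.4850.
Z = Σ gᵢe^(−Eᵢ/kT) = 2·e^(−0) + 2·e^(−1.3054) + 3·e^(−1.4850) = 2.0000 + 0.54213 + 0.67951 = 3.2216.
⟨E⟩ = Σ EᵢPᵢ = 8.8994 meV.
S/k_B = ln Z + ⟨E⟩/kT = ln(3.2216) + 8.8994/16.7 = 1.1699 + 0.53290 = 1.70.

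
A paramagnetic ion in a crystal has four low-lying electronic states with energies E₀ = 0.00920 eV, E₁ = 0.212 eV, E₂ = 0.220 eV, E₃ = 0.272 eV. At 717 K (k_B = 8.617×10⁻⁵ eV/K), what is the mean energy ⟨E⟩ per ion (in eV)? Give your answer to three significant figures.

0.0261 eV

k_BT = 8.617×10⁻⁵ × 717 K = 0.061784 eV.
Eᵢ/kT = 0.14891, 3.4313, 3.5608, 4.4024.
Z = Σ e^(−Eᵢ/kT) = e^(−0.14891) + e^(−3.4313) + e^(−3.5608) + e^(−4.4024) = 0.86165 + 0.032345 + 0.028416 + 0.012248 = 0.93466.
⟨E⟩ = Σ Eᵢ e^(−Eᵢ/kT) / Z = (0.00920·0.86165 + 0.212·0.032345 + 0.220·0.028416 + 0.272·0.012248) / 0.93466 = 0.0261 eV.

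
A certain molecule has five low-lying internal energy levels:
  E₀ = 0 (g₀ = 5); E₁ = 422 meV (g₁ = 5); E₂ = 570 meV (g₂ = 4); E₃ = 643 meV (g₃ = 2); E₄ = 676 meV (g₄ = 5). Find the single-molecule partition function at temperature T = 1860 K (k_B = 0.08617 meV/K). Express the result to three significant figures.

k_BT = 0.08617 × 1860 K = 160.28 meV.
Eᵢ/kT = 0, 2.6329, 3.5563, 4.0117, 4.2176.
Z = Σ gᵢe^(−Eᵢ/kT) = 5·e^(−0) + 5·e^(−2.6329) + 4·e^(−3.5563) + 2·e^(−4.0117) + 5·e^(−4.2176) = 5.0000 + 0.35935 + 0.11418 + 0.036205 + 0.073670 = 5.5834.

Z = 5.58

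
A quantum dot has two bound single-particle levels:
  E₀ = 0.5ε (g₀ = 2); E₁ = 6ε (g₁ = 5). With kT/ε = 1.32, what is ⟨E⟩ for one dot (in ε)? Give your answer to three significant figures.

0.705 ε

Eᵢ/kT = 0.37879, 4.5455.
Z = Σ gᵢe^(−Eᵢ/kT) = 2·e^(−0.37879) + 5·e^(−4.5455) = 1.3694 + 0.053074 = 1.4225.
⟨E⟩ = Σ Eᵢ gᵢe^(−Eᵢ/kT) / Z = (0.5·1.3694 + 6·0.053074) / 1.4225 = 0.705 ε.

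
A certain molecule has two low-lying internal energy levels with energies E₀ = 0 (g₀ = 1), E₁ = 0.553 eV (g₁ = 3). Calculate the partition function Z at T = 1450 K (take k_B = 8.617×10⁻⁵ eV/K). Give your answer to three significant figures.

Z = 1.04

k_BT = 8.617×10⁻⁵ × 1450 K = 0.12495 eV.
Eᵢ/kT = 0, 4.4258.
Z = Σ gᵢe^(−Eᵢ/kT) = 1·e^(−0) + 3·e^(−4.4258) = 1.0000 + 0.035894 = 1.0359.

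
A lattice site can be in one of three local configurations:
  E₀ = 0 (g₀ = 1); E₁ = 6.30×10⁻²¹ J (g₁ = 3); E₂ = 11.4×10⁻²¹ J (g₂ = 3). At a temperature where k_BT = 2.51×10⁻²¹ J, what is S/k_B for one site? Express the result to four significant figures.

0.8370

Eᵢ/kT = 0, 2.50996, 4.54183.
Z = Σ gᵢe^(−Eᵢ/kT) = 1·e^(−0) + 3·e^(−2.50996) + 3·e^(−4.54183) = 1.00000 + 0.243814 + 0.0319617 = 1.27578.
⟨E⟩ = Σ EᵢPᵢ = 1.48959 ×10⁻²¹ J.
S/k_B = ln Z + ⟨E⟩/kT = ln(1.27578) + 1.48959/2.51 = 0.243558 + 0.593462 = 0.8370.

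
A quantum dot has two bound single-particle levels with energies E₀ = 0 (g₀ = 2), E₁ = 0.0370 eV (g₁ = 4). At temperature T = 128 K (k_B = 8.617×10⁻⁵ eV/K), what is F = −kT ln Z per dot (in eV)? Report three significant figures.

k_BT = 8.617×10⁻⁵ × 128 K = 0.011030 eV.
Eᵢ/kT = 0, 3.3545.
Z = Σ gᵢe^(−Eᵢ/kT) = 2·e^(−0) + 4·e^(−3.3545) = 2.0000 + 0.13971 = 2.1397.
F = −kT ln Z = −0.011030 × ln(2.1397) = −0.011030 × 0.76067 = -0.00839 eV.

-0.00839 eV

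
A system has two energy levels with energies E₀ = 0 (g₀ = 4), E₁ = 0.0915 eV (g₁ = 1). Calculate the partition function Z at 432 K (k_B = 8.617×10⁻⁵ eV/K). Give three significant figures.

Z = 4.09

k_BT = 8.617×10⁻⁵ × 432 K = 0.037225 eV.
Eᵢ/kT = 0, 2.4580.
Z = Σ gᵢe^(−Eᵢ/kT) = 4·e^(−0) + 1·e^(−2.4580) = 4.0000 + 0.085606 = 4.0856.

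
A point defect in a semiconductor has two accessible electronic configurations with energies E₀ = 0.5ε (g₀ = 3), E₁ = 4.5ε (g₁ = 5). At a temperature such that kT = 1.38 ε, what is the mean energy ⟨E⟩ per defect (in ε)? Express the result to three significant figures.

0.836 ε

Eᵢ/kT = 0.36232, 3.2609.
Z = Σ gᵢe^(−Eᵢ/kT) = 3·e^(−0.36232) + 5·e^(−3.2609) = 2.0882 + 0.19177 = 2.2800.
⟨E⟩ = Σ Eᵢ gᵢe^(−Eᵢ/kT) / Z = (0.5·2.0882 + 4.5·0.19177) / 2.2800 = 0.836 ε.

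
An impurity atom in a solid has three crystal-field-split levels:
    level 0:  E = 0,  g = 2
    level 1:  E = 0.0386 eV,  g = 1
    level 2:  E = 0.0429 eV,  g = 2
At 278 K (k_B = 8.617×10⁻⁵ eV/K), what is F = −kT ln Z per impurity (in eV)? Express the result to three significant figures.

-0.0223 eV

k_BT = 8.617×10⁻⁵ × 278 K = 0.023955 eV.
Eᵢ/kT = 0, 1.6114, 1.7909.
Z = Σ gᵢe^(−Eᵢ/kT) = 2·e^(−0) + 1·e^(−1.6114) + 2·e^(−1.7909) = 2.0000 + 0.19961 + 0.33362 = 2.5332.
F = −kT ln Z = −0.023955 × ln(2.5332) = −0.023955 × 0.92948 = -0.0223 eV.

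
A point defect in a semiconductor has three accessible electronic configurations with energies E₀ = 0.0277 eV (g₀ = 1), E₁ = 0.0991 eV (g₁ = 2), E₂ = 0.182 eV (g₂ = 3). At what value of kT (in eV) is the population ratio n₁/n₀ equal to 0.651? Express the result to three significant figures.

n₁/n₀ = (g₁/g₀) exp[−(E₁−E₀)/kT] = 0.651.
⇒ (E₁−E₀)/kT = ln((2/1)/0.651) = ln(3.0722) = 1.1224.
kT = 0.0714 eV / 1.1224 = 0.0636 eV.

0.0636 eV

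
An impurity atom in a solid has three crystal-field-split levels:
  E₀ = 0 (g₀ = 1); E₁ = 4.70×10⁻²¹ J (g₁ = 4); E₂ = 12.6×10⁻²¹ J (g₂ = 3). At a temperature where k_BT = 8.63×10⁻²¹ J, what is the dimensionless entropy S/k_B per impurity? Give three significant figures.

1.96

Eᵢ/kT = 0, 0.54461, 1.4600.
Z = Σ gᵢe^(−Eᵢ/kT) = 1·e^(−0) + 4·e^(−0.54461) + 3·e^(−1.4600) = 1.0000 + 2.3203 + 0.69671 = 4.0170.
⟨E⟩ = Σ EᵢPᵢ = 4.9002 ×10⁻²¹ J.
S/k_B = ln Z + ⟨E⟩/kT = ln(4.0170) + 4.9002/8.63 = 1.3905 + 0.56781 = 1.96.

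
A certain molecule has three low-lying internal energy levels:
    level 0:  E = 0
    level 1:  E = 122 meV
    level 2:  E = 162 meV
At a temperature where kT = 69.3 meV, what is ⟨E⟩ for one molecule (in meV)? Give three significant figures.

Eᵢ/kT = 0, 1.7605, 2.3377.
Z = Σ e^(−Eᵢ/kT) = e^(−0) + e^(−1.7605) + e^(−2.3377) = 1.0000 + 0.17196 + 0.096549 = 1.2685.
⟨E⟩ = Σ Eᵢ e^(−Eᵢ/kT) / Z = (0·1.0000 + 122·0.17196 + 162·0.096549) / 1.2685 = 28.9 meV.

28.9 meV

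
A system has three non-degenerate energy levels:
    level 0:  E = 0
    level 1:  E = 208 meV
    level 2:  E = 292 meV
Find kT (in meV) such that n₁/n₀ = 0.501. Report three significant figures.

301 meV

n₁/n₀ = exp[−(E₁−E₀)/kT] = 0.501.
⇒ (E₁−E₀)/kT = ln(1/0.501) = ln(1.9960) = 0.69115.
kT = 208 meV / 0.69115 = 301 meV.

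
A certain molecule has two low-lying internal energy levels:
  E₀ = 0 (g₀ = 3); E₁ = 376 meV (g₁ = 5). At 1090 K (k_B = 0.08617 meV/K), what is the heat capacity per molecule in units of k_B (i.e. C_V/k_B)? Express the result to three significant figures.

0.459

k_BT = 0.08617 × 1090 K = 93.925 meV.
Eᵢ/kT = 0, 4.0032.
Z = Σ gᵢe^(−Eᵢ/kT) = 3·e^(−0) + 5·e^(−4.0032) = 3.0000 + 0.091286 = 3.0913.
⟨E⟩ = 11.103 meV, ⟨E²⟩ = 4174.8 meV².
C_V/k_B = (⟨E²⟩ − ⟨E⟩²)/(kT)² = (4174.8 − 123.28)/8821.9 = 0.459.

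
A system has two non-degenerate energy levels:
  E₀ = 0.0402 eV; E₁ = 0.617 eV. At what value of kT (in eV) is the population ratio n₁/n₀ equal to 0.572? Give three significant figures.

n₁/n₀ = exp[−(E₁−E₀)/kT] = 0.572.
⇒ (E₁−E₀)/kT = ln(1/0.572) = ln(1.7483) = 0.55864.
kT = 0.5768 eV / 0.55864 = 1.03 eV.

1.03 eV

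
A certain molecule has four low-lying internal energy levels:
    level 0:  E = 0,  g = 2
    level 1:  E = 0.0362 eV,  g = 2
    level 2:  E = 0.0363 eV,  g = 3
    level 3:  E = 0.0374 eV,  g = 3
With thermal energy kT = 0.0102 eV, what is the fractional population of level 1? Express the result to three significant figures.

Eᵢ/kT = 0, 3.5490, 3.5588, 3.6667.
Z = Σ gᵢe^(−Eᵢ/kT) = 2·e^(−0) + 2·e^(−3.5490) + 3·e^(−3.5588) + 3·e^(−3.6667) = 2.0000 + 0.057507 + 0.085419 + 0.076682 = 2.2196.
P₁ = g₁ e^(−E₁/kT) / Z = 0.057507/2.2196 = 0.0259.

0.0259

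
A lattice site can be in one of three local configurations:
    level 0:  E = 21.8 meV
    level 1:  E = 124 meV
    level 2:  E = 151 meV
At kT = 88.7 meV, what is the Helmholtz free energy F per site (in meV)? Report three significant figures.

-17.0 meV

Eᵢ/kT = 0.24577, 1.3980, 1.7024.
Z = Σ e^(−Eᵢ/kT) = e^(−0.24577) + e^(−1.3980) + e^(−1.7024) = 0.78210 + 0.24709 + 0.18225 = 1.2114.
F = −kT ln Z = −88.7 × ln(1.2114) = −88.7 × 0.19178 = -17.0 meV.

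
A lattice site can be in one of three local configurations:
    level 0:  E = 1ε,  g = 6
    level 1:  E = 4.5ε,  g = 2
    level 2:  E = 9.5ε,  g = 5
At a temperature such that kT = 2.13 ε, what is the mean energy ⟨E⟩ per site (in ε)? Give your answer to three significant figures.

1.33 ε

Eᵢ/kT = 0.46948, 2.1127, 4.4601.
Z = Σ gᵢe^(−Eᵢ/kT) = 6·e^(−0.46948) + 2·e^(−2.1127) + 5·e^(−4.4601) = 3.7520 + 0.24182 + 0.057806 = 4.0516.
⟨E⟩ = Σ Eᵢ gᵢe^(−Eᵢ/kT) / Z = (1·3.7520 + 4.5·0.24182 + 9.5·0.057806) / 4.0516 = 1.33 ε.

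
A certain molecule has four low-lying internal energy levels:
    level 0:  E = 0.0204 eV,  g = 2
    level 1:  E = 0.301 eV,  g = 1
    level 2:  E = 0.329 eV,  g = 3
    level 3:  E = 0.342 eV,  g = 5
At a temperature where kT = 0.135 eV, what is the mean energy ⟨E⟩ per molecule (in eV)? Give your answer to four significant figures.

0.1164 eV

Eᵢ/kT = 0.151111, 2.22963, 2.43704, 2.53333.
Z = Σ gᵢe^(−Eᵢ/kT) = 2·e^(−0.151111) + 1·e^(−2.22963) + 3·e^(−2.43704) + 5·e^(−2.53333) = 1.71950 + 0.107568 + 0.262258 + 0.396971 = 2.48630.
⟨E⟩ = Σ Eᵢ gᵢe^(−Eᵢ/kT) / Z = (0.0204·1.71950 + 0.301·0.107568 + 0.329·0.262258 + 0.342·0.396971) / 2.48630 = 0.1164 eV.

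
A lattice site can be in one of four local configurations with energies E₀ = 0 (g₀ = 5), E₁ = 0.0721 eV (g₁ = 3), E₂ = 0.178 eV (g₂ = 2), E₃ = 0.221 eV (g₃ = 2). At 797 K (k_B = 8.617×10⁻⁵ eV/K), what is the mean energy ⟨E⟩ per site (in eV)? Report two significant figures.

0.019 eV

k_BT = 8.617×10⁻⁵ × 797 K = 0.06868 eV.
Eᵢ/kT = 0, 1.050, 2.592, 3.218.
Z = Σ gᵢe^(−Eᵢ/kT) = 5·e^(−0) + 3·e^(−1.050) + 2·e^(−2.592) + 2·e^(−3.218) = 5.000 + 1.050 + 0.1497 + 0.08007 = 6.280.
⟨E⟩ = Σ Eᵢ gᵢe^(−Eᵢ/kT) / Z = (0·5.000 + 0.0721·1.050 + 0.178·0.1497 + 0.221·0.08007) / 6.280 = 0.019 eV.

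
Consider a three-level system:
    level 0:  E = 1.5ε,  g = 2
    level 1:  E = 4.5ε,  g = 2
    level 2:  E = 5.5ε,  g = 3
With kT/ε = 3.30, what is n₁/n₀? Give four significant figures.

0.4029

n₁/n₀ = (g₁/g₀) exp[−(E₁−E₀)/kT] = (2/2) × exp(−(3.0ε)/(3.30ε)) = (2/2) × exp(-0.909091) = 0.4029.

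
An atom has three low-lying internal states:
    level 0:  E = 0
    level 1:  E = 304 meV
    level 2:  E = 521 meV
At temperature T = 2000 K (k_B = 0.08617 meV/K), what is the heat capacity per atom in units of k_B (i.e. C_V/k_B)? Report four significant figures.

k_BT = 0.08617 × 2000 K = 172.340 meV.
Eᵢ/kT = 0, 1.76395, 3.02309.
Z = Σ e^(−Eᵢ/kT) = e^(−0) + e^(−1.76395) + e^(−3.02309) = 1.00000 + 0.171367 + 0.0486507 = 1.22002.
⟨E⟩ = 63.4765 meV, ⟨E²⟩ = 23805.2 meV².
C_V/k_B = (⟨E²⟩ − ⟨E⟩²)/(kT)² = (23805.2 − 4029.27)/29701.1 = 0.6658.

0.6658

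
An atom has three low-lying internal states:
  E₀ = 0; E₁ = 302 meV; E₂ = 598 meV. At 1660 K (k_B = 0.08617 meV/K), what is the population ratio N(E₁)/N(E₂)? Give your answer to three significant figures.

k_BT = 0.08617 × 1660 K = 143.04 meV.
n₁/n₂ = exp[−(E₁−E₂)/kT] = exp(−(-296 meV)/(143.04 meV)) = exp(2.0694) = 7.92.

7.92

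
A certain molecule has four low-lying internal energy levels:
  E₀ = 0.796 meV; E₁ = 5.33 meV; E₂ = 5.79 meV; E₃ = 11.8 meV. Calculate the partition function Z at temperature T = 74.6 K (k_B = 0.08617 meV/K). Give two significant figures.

k_BT = 0.08617 × 74.6 K = 6.428 meV.
Eᵢ/kT = 0.1238, 0.8292, 0.9007, 1.836.
Z = Σ e^(−Eᵢ/kT) = e^(−0.1238) + e^(−0.8292) + e^(−0.9007) + e^(−1.836) = 0.8836 + 0.4364 + 0.4063 + 0.1595 = 1.886.

Z = 1.9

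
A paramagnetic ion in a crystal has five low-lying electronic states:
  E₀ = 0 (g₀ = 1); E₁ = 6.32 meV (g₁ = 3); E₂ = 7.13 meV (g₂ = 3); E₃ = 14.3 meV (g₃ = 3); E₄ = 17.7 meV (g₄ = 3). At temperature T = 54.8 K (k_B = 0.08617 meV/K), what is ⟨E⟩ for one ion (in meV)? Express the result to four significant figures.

k_BT = 0.08617 × 54.8 K = 4.72212 meV.
Eᵢ/kT = 0, 1.33838, 1.50992, 3.02830, 3.74832.
Z = Σ gᵢe^(−Eᵢ/kT) = 1·e^(−0) + 3·e^(−1.33838) + 3·e^(−1.50992) + 3·e^(−3.02830) + 3·e^(−3.74832) = 1.00000 + 0.786811 + 0.662783 + 0.145194 + 0.0706719 = 2.66546.
⟨E⟩ = Σ Eᵢ gᵢe^(−Eᵢ/kT) / Z = (0·1.00000 + 6.32·0.786811 + 7.13·0.662783 + 14.3·0.145194 + 17.7·0.0706719) / 2.66546 = 4.887 meV.

4.887 meV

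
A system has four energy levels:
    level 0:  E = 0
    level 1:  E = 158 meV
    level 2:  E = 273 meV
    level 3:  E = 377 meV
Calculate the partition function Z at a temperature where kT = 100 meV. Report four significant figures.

Z = 1.294

Eᵢ/kT = 0, 1.58000, 2.73000, 3.77000.
Z = Σ e^(−Eᵢ/kT) = e^(−0) + e^(−1.58000) + e^(−2.73000) + e^(−3.77000) = 1.00000 + 0.205975 + 0.0652193 + 0.0230521 = 1.29425.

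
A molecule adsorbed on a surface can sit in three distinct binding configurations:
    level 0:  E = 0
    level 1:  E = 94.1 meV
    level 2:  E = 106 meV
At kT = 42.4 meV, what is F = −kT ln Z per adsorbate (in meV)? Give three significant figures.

-7.40 meV

Eᵢ/kT = 0, 2.2193, 2.5000.
Z = Σ e^(−Eᵢ/kT) = e^(−0) + e^(−2.2193) + e^(−2.5000) = 1.0000 + 0.10869 + 0.082085 = 1.1908.
F = −kT ln Z = −42.4 × ln(1.1908) = −42.4 × 0.17463 = -7.40 meV.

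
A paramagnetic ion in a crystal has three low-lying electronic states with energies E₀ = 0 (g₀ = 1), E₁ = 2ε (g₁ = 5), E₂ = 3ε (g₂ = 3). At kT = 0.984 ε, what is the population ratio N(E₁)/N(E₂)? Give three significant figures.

n₁/n₂ = (g₁/g₂) exp[−(E₁−E₂)/kT] = (5/3) × exp(−(-1ε)/(0.984ε)) = (5/3) × exp(1.0163) = 4.60.

4.60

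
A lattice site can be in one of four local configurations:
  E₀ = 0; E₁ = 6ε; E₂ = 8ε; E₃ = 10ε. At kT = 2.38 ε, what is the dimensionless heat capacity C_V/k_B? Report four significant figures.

0.9184

Eᵢ/kT = 0, 2.52101, 3.36134, 4.20168.
Z = Σ e^(−Eᵢ/kT) = e^(−0) + e^(−2.52101) + e^(−3.36134) + e^(−4.20168) = 1.00000 + 0.0803784 + 0.0346887 + 0.0149704 = 1.13004.
⟨E⟩ = 0.804825 ε, ⟨E²⟩ = 5.85000 ε².
C_V/k_B = (⟨E²⟩ − ⟨E⟩²)/(kT)² = (5.85000 − 0.647743)/5.66440 = 0.9184.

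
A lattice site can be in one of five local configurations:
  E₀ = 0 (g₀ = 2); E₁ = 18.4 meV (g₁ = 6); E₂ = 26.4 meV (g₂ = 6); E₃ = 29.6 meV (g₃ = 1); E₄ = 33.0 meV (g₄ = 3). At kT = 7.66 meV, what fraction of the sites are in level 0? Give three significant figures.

Eᵢ/kT = 0, 2.4021, 3.4465, 3.8642, 4.3081.
Z = Σ gᵢe^(−Eᵢ/kT) = 2·e^(−0) + 6·e^(−2.4021) + 6·e^(−3.4465) + 1·e^(−3.8642) + 3·e^(−4.3081) = 2.0000 + 0.54317 + 0.19114 + 0.020980 + 0.040377 = 2.7957.
P₀ = g₀ e^(−E₀/kT) / Z = 2.0000/2.7957 = 0.715.

0.715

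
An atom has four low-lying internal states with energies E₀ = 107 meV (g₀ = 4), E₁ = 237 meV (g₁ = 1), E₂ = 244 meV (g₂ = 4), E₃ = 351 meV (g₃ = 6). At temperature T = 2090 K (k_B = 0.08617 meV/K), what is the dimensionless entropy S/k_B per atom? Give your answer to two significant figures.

2.6

k_BT = 0.08617 × 2090 K = 180.1 meV.
Eᵢ/kT = 0.5941, 1.316, 1.355, 1.949.
Z = Σ gᵢe^(−Eᵢ/kT) = 4·e^(−0.5941) + 1·e^(−1.316) + 4·e^(−1.355) + 6·e^(−1.949) = 2.208 + 0.2682 + 1.032 + 0.8545 = 4.363.
⟨E⟩ = Σ EᵢPᵢ = 195.2 meV.
S/k_B = ln Z + ⟨E⟩/kT = ln(4.363) + 195.2/180.1 = 1.473 + 1.084 = 2.6.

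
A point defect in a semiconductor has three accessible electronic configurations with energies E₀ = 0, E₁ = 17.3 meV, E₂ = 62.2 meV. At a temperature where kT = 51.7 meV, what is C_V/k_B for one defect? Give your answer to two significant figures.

Eᵢ/kT = 0, 0.3346, 1.203.
Z = Σ e^(−Eᵢ/kT) = e^(−0) + e^(−0.3346) + e^(−1.203) = 1.000 + 0.7156 + 0.3003 = 2.016.
⟨E⟩ = 15.41 meV, ⟨E²⟩ = 682.5 meV².
C_V/k_B = (⟨E²⟩ − ⟨E⟩²)/(kT)² = (682.5 − 237.5)/2673 = 0.17.

0.17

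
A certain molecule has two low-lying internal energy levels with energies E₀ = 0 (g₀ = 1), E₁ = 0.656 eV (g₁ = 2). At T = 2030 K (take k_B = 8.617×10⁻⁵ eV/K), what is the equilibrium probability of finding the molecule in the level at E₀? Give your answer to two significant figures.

k_BT = 8.617×10⁻⁵ × 2030 K = 0.1749 eV.
Eᵢ/kT = 0, 3.751.
Z = Σ gᵢe^(−Eᵢ/kT) = 1·e^(−0) + 2·e^(−3.751) = 1.000 + 0.04699 = 1.047.
P₀ = g₀ e^(−E₀/kT) / Z = 1.000/1.047 = 0.96.

0.96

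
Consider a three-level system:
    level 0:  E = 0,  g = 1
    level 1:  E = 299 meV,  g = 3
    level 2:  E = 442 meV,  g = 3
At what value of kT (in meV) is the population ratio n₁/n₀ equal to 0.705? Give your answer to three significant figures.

n₁/n₀ = (g₁/g₀) exp[−(E₁−E₀)/kT] = 0.705.
⇒ (E₁−E₀)/kT = ln((3/1)/0.705) = ln(4.2553) = 1.4482.
kT = 299 meV / 1.4482 = 206 meV.

206 meV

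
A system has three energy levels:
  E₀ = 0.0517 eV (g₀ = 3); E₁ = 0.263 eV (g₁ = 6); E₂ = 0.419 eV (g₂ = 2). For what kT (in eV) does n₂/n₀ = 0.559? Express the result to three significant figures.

2.09 eV

n₂/n₀ = (g₂/g₀) exp[−(E₂−E₀)/kT] = 0.559.
⇒ (E₂−E₀)/kT = ln((2/3)/0.559) = ln(1.1926) = 0.17614.
kT = 0.3673 eV / 0.17614 = 2.09 eV.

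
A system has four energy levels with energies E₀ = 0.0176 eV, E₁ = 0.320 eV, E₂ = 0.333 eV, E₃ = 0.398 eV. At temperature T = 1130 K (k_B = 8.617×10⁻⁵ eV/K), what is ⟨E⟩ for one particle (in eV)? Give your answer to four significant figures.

k_BT = 8.617×10⁻⁵ × 1130 K = 0.0973721 eV.
Eᵢ/kT = 0.180750, 3.28636, 3.41987, 4.08741.
Z = Σ e^(−Eᵢ/kT) = e^(−0.180750) + e^(−3.28636) + e^(−3.41987) + e^(−4.08741) = 0.834644 + 0.0373897 + 0.0327167 + 0.0167826 = 0.921533.
⟨E⟩ = Σ Eᵢ e^(−Eᵢ/kT) / Z = (0.0176·0.834644 + 0.320·0.0373897 + 0.333·0.0327167 + 0.398·0.0167826) / 0.921533 = 0.04799 eV.

0.04799 eV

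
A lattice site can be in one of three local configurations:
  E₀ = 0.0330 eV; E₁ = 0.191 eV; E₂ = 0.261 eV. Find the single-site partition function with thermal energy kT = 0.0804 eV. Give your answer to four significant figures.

Z = 0.7952

Eᵢ/kT = 0.410448, 2.37562, 3.24627.
Z = Σ e^(−Eᵢ/kT) = e^(−0.410448) + e^(−2.37562) + e^(−3.24627) = 0.663353 + 0.0929568 + 0.0389191 = 0.795229.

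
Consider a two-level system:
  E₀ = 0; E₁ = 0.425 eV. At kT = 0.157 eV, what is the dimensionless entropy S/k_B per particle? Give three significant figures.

Eᵢ/kT = 0, 2.7070.
Z = Σ e^(−Eᵢ/kT) = e^(−0) + e^(−2.7070) = 1.0000 + 0.066737 = 1.0667.
⟨E⟩ = Σ EᵢPᵢ = 0.026590 eV.
S/k_B = ln Z + ⟨E⟩/kT = ln(1.0667) + 0.026590/0.157 = 0.064570 + 0.16936 = 0.234.

0.234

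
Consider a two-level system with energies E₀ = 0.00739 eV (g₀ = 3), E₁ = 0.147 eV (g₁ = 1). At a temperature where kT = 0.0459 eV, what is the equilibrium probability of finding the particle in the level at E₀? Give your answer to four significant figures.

Eᵢ/kT = 0.161002, 3.20261.
Z = Σ gᵢe^(−Eᵢ/kT) = 3·e^(−0.161002) + 1·e^(−3.20261) = 2.55387 + 0.0406560 = 2.59453.
P₀ = g₀ e^(−E₀/kT) / Z = 2.55387/2.59453 = 0.9843.

0.9843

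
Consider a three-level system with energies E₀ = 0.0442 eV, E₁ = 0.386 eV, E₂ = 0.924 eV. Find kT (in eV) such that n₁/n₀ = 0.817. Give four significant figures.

1.691 eV

n₁/n₀ = exp[−(E₁−E₀)/kT] = 0.817.
⇒ (E₁−E₀)/kT = ln(1/0.817) = ln(1.22399) = 0.202116.
kT = 0.3418 eV / 0.202116 = 1.691 eV.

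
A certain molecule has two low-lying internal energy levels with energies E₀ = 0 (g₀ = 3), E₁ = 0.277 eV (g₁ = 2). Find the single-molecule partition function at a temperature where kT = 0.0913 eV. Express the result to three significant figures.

Eᵢ/kT = 0, 3.0340.
Z = Σ gᵢe^(−Eᵢ/kT) = 3·e^(−0) + 2·e^(−3.0340) = 3.0000 + 0.096246 = 3.0962.

Z = 3.10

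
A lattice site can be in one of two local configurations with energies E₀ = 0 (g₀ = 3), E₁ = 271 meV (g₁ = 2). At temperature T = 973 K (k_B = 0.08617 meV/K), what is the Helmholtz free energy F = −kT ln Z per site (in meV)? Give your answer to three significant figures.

-94.3 meV

k_BT = 0.08617 × 973 K = 83.843 meV.
Eᵢ/kT = 0, 3.2322.
Z = Σ gᵢe^(−Eᵢ/kT) = 3·e^(−0) + 2·e^(−3.2322) = 3.0000 + 0.078941 = 3.0789.
F = −kT ln Z = −83.843 × ln(3.0789) = −83.843 × 1.1246 = -94.3 meV.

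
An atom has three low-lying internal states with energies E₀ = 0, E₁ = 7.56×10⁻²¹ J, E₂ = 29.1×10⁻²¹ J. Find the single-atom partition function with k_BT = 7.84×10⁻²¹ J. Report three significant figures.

Z = 1.41

Eᵢ/kT = 0, 0.96429, 3.7117.
Z = Σ e^(−Eᵢ/kT) = e^(−0) + e^(−0.96429) + e^(−3.7117) = 1.0000 + 0.38125 + 0.024436 = 1.4057.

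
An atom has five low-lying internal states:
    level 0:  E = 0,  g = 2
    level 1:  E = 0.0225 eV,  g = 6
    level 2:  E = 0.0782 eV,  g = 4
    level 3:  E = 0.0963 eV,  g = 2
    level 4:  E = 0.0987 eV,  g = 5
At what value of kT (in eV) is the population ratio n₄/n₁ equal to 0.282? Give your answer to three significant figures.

0.0703 eV

n₄/n₁ = (g₄/g₁) exp[−(E₄−E₁)/kT] = 0.282.
⇒ (E₄−E₁)/kT = ln((5/6)/0.282) = ln(2.9551) = 1.0835.
kT = 0.0762 eV / 1.0835 = 0.0703 eV.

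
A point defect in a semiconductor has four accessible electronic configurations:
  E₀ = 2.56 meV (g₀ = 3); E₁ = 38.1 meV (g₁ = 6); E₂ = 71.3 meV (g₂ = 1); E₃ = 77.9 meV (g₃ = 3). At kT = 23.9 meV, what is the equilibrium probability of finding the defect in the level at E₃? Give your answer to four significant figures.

Eᵢ/kT = 0.107113, 1.59414, 2.98326, 3.25941.
Z = Σ gᵢe^(−Eᵢ/kT) = 3·e^(−0.107113) + 6·e^(−1.59414) + 1·e^(−2.98326) + 3·e^(−3.25941) = 2.69527 + 1.21850 + 0.0506275 + 0.115233 = 4.07963.
P₃ = g₃ e^(−E₃/kT) / Z = 0.115233/4.07963 = 0.02825.

0.02825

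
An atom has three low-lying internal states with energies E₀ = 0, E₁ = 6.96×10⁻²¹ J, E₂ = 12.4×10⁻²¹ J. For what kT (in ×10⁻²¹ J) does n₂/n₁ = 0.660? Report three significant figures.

13.1 ×10⁻²¹ J

n₂/n₁ = exp[−(E₂−E₁)/kT] = 0.660.
⇒ (E₂−E₁)/kT = ln(1/0.660) = ln(1.5152) = 0.41555.
kT = 5.44 ×10⁻²¹ J / 0.41555 = 13.1 ×10⁻²¹ J.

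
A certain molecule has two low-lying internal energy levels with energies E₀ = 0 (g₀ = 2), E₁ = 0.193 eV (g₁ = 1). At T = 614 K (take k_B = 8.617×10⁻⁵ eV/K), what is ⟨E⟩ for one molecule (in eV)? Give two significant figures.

0.0025 eV

k_BT = 8.617×10⁻⁵ × 614 K = 0.05291 eV.
Eᵢ/kT = 0, 3.648.
Z = Σ gᵢe^(−Eᵢ/kT) = 2·e^(−0) + 1·e^(−3.648) = 2.000 + 0.02604 = 2.026.
⟨E⟩ = Σ Eᵢ gᵢe^(−Eᵢ/kT) / Z = (0·2.000 + 0.193·0.02604) / 2.026 = 0.0025 eV.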